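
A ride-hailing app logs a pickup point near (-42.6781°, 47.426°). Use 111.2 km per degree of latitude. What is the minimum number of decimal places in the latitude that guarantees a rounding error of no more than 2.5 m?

5 decimal places

One degree of latitude covers 111200 m.
With N decimal places the half-ulp bound is 0.5·10⁻ᴺ°, or 0.5·10⁻ᴺ × 111200 m on the ground.
Setting 55600 × 10⁻ᴺ ≤ 2.5 gives 10ᴺ ≥ 2.224e+04, i.e. N ≥ 4.35.
N = 4 would give 5.56 m (too coarse); N = 5 gives 0.556 m ≤ 2.5 m.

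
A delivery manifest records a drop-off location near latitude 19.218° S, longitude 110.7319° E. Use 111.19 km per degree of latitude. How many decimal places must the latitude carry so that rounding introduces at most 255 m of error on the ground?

One degree of latitude covers 111190 m.
Rounding to N decimal places gives at most 0.5 × 10⁻ᴺ degrees of error, i.e. 0.5 × 10⁻ᴺ × 111190 m.
Setting 55595 × 10⁻ᴺ ≤ 255 gives 10ᴺ ≥ 218, i.e. N ≥ 2.34.
N = 2 would give 556 m (too coarse); N = 3 gives 55.6 m ≤ 255 m.

3 decimal places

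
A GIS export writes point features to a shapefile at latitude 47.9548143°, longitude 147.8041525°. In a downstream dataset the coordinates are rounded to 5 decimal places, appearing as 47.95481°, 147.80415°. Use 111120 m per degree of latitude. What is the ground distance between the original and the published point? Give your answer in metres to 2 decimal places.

Δlat = 47.9548143 − 47.95481 = +0.0000043°; Δlon = 147.8041525 − 147.80415 = +0.0000025°.
North–south shift: 0.0000043 × 111120 = 0.477816 m.
E–W at 47.9548°: 0.0000025° × 111120 × cos 47.9548° = 0.0000025 × 111120 × 0.6697 ≈ 0.186047 m.
Distance: √(0.477816² + 0.186047²) ≈ 0.512759 m.

0.51 metres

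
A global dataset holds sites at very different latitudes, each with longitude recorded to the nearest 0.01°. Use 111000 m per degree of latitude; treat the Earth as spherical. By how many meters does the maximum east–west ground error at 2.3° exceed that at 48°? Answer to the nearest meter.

Rounding to 2 decimal places leaves the longitude within ±0.005° of the true value.
Error at 2.3° = 0.005° × 111000 × cos 2.3° ≈ 555 × 0.9992 = 554.55 m.
Error at 48° = 0.005° × 111000 × cos 48° ≈ 555 × 0.6691 = 371.37 m.
Difference: 554.55 − 371.37 = 183.19 m.

183 meters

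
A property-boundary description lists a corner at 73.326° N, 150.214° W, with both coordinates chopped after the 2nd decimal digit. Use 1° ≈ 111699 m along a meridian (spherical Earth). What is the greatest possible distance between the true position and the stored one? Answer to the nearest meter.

1162 meters

Truncating at 2 decimal places can drop up to a full unit in the last place, so each coordinate may be off by as much as 0.01°.
North–south component: 0.01° × 111699 = 1116.99 m.
E–W at 73.326°: 0.01° × 111699 × cos 73.326° = 0.01 × 111699 × 0.2869 ≈ 320.493 m.
Worst case both components are at the extreme and orthogonal: √(1116.99² + 320.493²) ≈ 1162.06 m.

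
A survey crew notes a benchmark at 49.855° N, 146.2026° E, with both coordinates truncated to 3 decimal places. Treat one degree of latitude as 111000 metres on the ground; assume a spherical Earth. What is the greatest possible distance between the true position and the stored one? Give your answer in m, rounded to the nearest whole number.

Truncating at 3 decimal places can drop up to a full unit in the last place, so each coordinate may be off by as much as 0.001°.
N–S: 0.001° × 111000 m/° = 111 m.
East–west component at 49.855°: 0.001° × 111000 × cos 49.855° ≈ 0.001 × 71564.4 ≈ 71.5644 m.
Worst case both components are at the extreme and orthogonal: √(111² + 71.5644²) ≈ 132.07 m.

132 m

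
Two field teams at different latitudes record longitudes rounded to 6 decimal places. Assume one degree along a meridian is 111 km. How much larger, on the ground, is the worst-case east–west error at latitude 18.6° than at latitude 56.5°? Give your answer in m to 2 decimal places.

Rounding to 6 decimal places leaves the longitude within ±5e-07° of the true value.
Error at 18.6° = 5e-07° × 111000 × cos 18.6° ≈ 0.0555 × 0.9478 = 0.052601 m.
At 56.5°: 5e-07° × 111000 × cos 56.5° = 5e-07 × 111000 × 0.5519 ≈ 0.030633 m.
So the lower-latitude error exceeds the higher by 0.052601 − 0.030633 = 0.021969 m.

0.02 m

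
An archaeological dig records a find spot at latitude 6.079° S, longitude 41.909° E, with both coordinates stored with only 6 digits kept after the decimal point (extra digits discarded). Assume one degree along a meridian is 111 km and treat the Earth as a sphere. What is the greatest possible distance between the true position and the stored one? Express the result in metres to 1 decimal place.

0.2 metres

Truncating at 6 decimal places can drop up to a full unit in the last place, so each coordinate may be off by as much as 1e-06°.
Latitude error → 1e-06 × 111000 = 0.111 m along the meridian.
Longitude error → 1e-06 × 111000 × cos 6.079° = 1e-06 × 111000 × 0.9944 ≈ 0.110376 m.
Combining orthogonally: (0.111² + 0.110376²)^½ ≈ 0.156537 m.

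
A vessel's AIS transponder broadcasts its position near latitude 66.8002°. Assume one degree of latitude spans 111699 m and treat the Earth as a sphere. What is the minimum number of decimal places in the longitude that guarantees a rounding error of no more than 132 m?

At 66.8002° one degree of longitude covers 111699 × cos 66.8002° ≈ 111699 × 0.3939 ≈ 44002.6 m.
Rounding to N decimal places gives at most 0.5 × 10⁻ᴺ degrees of error, i.e. 0.5 × 10⁻ᴺ × 44002.6 m.
Need 0.5 × 44002.6 × 10⁻ᴺ ≤ 132 → 10⁻ᴺ ≤ 6.000e-03, so N ≥ 2.22.
At 2 places the error can reach 220 m, but 3 places keeps it to 22 m.

3 decimal places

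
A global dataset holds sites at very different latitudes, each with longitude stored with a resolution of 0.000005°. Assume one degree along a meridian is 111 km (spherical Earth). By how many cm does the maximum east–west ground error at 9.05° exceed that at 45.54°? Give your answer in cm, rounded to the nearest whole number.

8 cm

With a 0.000005° grid the true value lies within half a step, ±0.000005°/2 = ±2.5e-06°, of the stored one.
At 9.05°: 2.5e-06° × 111000 × cos 9.05° = 2.5e-06 × 111000 × 0.9876 ≈ 0.27405 m.
At 45.54°: 2.5e-06° × 111000 × cos 45.54° = 2.5e-06 × 111000 × 0.7004 ≈ 0.19436 m.
Difference: 0.27405 − 0.19436 = 0.079681 m.
That is 0.0796814 m = 7.9681 cm.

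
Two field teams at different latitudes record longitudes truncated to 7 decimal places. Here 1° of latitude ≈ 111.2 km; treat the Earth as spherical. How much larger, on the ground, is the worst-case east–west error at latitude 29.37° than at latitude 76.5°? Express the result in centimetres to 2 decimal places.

Truncating at 7 decimal places can drop up to a full unit in the last place, so the longitude may be off by as much as 1e-07°.
Error at 29.37° = 1e-07° × 111200 × cos 29.37° ≈ 0.01112 × 0.8715 = 0.0096908 m.
At 76.5°: 1e-07° × 111200 × cos 76.5° = 1e-07 × 111200 × 0.2334 ≈ 0.0025959 m.
Difference: 0.0096908 − 0.0025959 = 0.0070948 m.
That is 0.00709484 m = 0.70948 cm.

0.71 centimetres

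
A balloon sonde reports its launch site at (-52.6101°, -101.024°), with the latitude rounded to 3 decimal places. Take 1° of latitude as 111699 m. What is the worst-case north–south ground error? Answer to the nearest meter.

56 meters

Rounding to 3 decimal places leaves the latitude within ±0.0005° of the true value.
Along the meridian that is 0.0005° × 111699 m/° = 55.8495 m.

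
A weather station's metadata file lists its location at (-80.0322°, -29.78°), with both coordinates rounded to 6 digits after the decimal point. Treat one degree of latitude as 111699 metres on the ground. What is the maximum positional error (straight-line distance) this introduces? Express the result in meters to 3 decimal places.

0.057 meters

Rounding to 6 decimal places leaves each coordinate within ±5e-07° of the true value.
North–south component: 5e-07° × 111699 = 0.0558495 m.
East–west component at 80.0322°: 5e-07° × 111699 × cos 80.0322° ≈ 5e-07 × 19334.5 ≈ 0.00966725 m.
Worst case both components are at the extreme and orthogonal: √(0.0558495² + 0.00966725²) ≈ 0.05668 m.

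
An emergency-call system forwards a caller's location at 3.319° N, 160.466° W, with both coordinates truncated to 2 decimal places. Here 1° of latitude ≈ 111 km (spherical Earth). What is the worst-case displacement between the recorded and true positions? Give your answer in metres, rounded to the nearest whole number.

1568 metres

Truncating at 2 decimal places can drop up to a full unit in the last place, so each coordinate may be off by as much as 0.01°.
N–S: 0.01° × 111000 m/° = 1110 m.
East–west component at 3.319°: 0.01° × 111000 × cos 3.319° ≈ 0.01 × 110814 ≈ 1108.14 m.
Combining orthogonally: (1110² + 1108.14²)^½ ≈ 1568.46 m.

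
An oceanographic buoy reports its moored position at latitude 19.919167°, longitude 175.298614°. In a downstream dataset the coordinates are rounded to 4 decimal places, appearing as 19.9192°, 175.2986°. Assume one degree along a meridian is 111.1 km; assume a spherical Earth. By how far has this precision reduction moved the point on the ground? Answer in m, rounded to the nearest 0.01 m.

3.95 m

The latitude changed by -0.000033° and the longitude by +0.000014°.
N–S: -0.000033° × 111100 m/° = -3.6663 m.
E–W at 19.9192°: 0.000014° × 111100 × cos 19.9192° = 0.000014 × 111100 × 0.9402 ≈ 1.46235 m.
Combined displacement = (3.6663² + 1.46235²)^½ ≈ 3.94718 m.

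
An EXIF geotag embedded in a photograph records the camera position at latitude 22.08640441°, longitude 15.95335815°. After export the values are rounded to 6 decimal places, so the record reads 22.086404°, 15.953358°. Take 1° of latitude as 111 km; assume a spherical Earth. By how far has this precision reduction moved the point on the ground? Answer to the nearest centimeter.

5 centimeters

Δlat = 22.08640441 − 22.086404 = +0.00000041°; Δlon = 15.95335815 − 15.953358 = +0.00000015°.
N–S: 0.00000041° × 111000 m/° = 0.04551 m.
E–W at 22.0864°: 0.00000015° × 111000 × cos 22.0864° = 0.00000015 × 111000 × 0.9266 ≈ 0.0154282 m.
Hypotenuse of the two orthogonal shifts: √(0.04551² + 0.0154282²) = 0.048054 m.
That is 0.048054 m = 4.8054 cm.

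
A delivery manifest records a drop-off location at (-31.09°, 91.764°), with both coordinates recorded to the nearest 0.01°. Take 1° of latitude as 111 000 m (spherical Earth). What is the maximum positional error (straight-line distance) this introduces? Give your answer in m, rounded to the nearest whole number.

Rounding to 2 decimal places leaves each coordinate within ±0.005° of the true value.
North–south component: 0.005° × 111000 = 555 m.
East–west component at 31.09°: 0.005° × 111000 × cos 31.09° ≈ 0.005 × 95055.7 ≈ 475.278 m.
Combining orthogonally: (555² + 475.278²)^½ ≈ 730.694 m.

731 m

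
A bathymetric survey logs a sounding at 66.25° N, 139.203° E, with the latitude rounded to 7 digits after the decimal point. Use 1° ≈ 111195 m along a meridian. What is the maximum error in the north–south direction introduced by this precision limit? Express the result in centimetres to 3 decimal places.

Rounding to 7 decimal places leaves the latitude within ±5e-08° of the true value.
North–south distance: 5e-08° × 111195 m/° = 0.00555975 m.
That is 0.00555975 m = 0.55597 cm.

0.556 centimetres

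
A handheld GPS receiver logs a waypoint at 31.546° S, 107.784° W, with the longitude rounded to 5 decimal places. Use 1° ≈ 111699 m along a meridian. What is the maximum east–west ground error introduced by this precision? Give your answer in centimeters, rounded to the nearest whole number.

48 centimeters

Rounding to 5 decimal places leaves the longitude within ±5e-06° of the true value.
One degree of longitude at 31.546° is 111699 × cos 31.546° ≈ 111699 × 0.8522 = 95192.2 m.
East–west error: 5e-06° × 95192.2 m/° ≈ 0.475961 m.
That is 0.475961 m = 47.596 cm.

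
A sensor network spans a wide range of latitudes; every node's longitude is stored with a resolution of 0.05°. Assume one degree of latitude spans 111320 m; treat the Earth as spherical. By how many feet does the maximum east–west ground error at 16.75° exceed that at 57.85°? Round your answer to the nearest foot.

With a 0.05° grid the true value lies within half a step, ±0.05°/2 = ±0.025°, of the stored one.
At 16.75°: 0.025° × 111320 × cos 16.75° = 0.025 × 111320 × 0.9576 ≈ 2664.9 m.
At 57.85°: 0.025° × 111320 × cos 57.85° = 0.025 × 111320 × 0.5321 ≈ 1480.9 m.
Difference: 2664.9 − 1480.9 = 1184 m.
In feet: 1183.98 m ÷ 0.3048 ≈ 3884.5 ft.

3884 feet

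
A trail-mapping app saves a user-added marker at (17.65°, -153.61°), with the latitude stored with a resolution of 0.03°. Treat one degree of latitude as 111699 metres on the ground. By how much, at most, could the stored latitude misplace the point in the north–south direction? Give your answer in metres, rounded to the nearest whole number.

1675 metres

With a 0.03° grid the true value lies within half a step, ±0.03°/2 = ±0.015°, of the stored one.
North–south distance: 0.015° × 111699 m/° = 1675.48 m.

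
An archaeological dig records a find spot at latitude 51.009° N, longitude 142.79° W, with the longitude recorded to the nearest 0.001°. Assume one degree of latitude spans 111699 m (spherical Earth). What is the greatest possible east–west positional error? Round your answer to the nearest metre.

Rounding to 3 decimal places leaves the longitude within ±0.0005° of the true value.
Parallels shrink by cos φ, so at 51.009° a degree of longitude is 111699 × 0.6292 ≈ 70280.8 m.
East–west error: 0.0005° × 70280.8 m/° ≈ 35.1404 m.

35 metres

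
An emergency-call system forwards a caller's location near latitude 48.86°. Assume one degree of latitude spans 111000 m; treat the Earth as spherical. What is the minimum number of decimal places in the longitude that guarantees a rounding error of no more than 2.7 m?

5

At 48.86° one degree of longitude covers 111000 × cos 48.86° ≈ 111000 × 0.6579 ≈ 73027 m.
N decimal places → at most half a unit in the last place, 0.5 × 10⁻ᴺ° = 73027/2 × 10⁻ᴺ m.
Setting 36513.5 × 10⁻ᴺ ≤ 2.7 gives 10ᴺ ≥ 1.352e+04, i.e. N ≥ 4.13.
N = 4 would give 3.65 m (too coarse); N = 5 gives 0.365 m ≤ 2.7 m.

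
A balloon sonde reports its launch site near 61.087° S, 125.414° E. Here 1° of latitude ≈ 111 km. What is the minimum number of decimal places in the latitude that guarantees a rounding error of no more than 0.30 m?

6

One degree of latitude covers 111000 m.
N decimal places → at most half a unit in the last place, 0.5 × 10⁻ᴺ° = 111000/2 × 10⁻ᴺ m.
Setting 55500 × 10⁻ᴺ ≤ 0.30 gives 10ᴺ ≥ 1.85e+05, i.e. N ≥ 5.27.
At 5 places the error can reach 0.555 m, but 6 places keeps it to 0.0555 m.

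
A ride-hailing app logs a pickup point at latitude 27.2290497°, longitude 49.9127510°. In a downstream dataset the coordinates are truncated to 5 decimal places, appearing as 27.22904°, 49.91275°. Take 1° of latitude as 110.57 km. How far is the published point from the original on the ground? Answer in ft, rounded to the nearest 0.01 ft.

3.53 ft

The latitude changed by +0.0000097° and the longitude by +0.0000010°.
North–south shift: 0.0000097 × 110570 = 1.07253 m.
E–W at 27.229°: 0.0000010° × 110570 × cos 27.229° = 0.0000010 × 110570 × 0.8892 ≈ 0.0983171 m.
Distance: √(1.07253² + 0.0983171²) ≈ 1.07703 m.
In feet: 1.07703 m ÷ 0.3048 ≈ 3.5335 ft.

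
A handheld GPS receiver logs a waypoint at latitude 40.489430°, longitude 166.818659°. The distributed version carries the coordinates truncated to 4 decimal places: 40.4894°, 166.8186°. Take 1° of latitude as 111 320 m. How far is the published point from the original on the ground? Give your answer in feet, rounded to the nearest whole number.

20 feet

Δlat = 40.489430 − 40.4894 = +0.000030°; Δlon = 166.818659 − 166.8186 = +0.000059°.
N–S: 0.000030° × 111320 m/° = 3.3396 m.
East–west at this latitude: 0.000059° × 111320 × cos 40.4894° ≈ 0.000059 × 84661.8 = 4.99504 m.
Distance: √(3.3396² + 4.99504²) ≈ 6.00861 m.
Converting: 6.00861 m × 3.2808 ft/m ≈ 19.713 ft.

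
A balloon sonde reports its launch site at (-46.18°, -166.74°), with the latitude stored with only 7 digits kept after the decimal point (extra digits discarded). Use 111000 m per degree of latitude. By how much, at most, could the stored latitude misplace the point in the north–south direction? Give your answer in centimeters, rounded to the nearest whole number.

Truncating at 7 decimal places can drop up to a full unit in the last place, so the latitude may be off by as much as 1e-07°.
So the N–S error is at most 1e-07 × 111000 = 0.0111 m.
That is 0.0111 m = 1.11 cm.

1 centimeters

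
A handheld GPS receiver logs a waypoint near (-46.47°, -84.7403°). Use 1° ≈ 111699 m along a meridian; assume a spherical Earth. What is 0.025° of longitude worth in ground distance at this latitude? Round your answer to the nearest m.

1923 m

At 46.47° a degree of longitude is 111699 × cos 46.47° ≈ 76930.9 m, so 0.025° corresponds to 1923.27 m.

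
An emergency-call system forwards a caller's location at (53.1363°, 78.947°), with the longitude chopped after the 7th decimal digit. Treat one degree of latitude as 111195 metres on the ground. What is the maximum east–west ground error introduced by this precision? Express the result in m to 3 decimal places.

Truncating at 7 decimal places can drop up to a full unit in the last place, so the longitude may be off by as much as 1e-07°.
One degree of longitude at 53.1363° is 111195 × cos 53.1363° ≈ 111195 × 0.5999 = 66707.4 m.
Maximum E–W displacement: 1e-07 × 66707.4 = 0.00667074 m.

0.007 m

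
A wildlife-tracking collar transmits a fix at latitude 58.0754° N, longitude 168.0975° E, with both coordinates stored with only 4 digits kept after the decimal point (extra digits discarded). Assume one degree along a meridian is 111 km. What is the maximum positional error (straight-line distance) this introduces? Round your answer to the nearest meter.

13 meters

Truncating at 4 decimal places can drop up to a full unit in the last place, so each coordinate may be off by as much as 0.0001°.
North–south component: 0.0001° × 111000 = 11.1 m.
E–W at 58.0754°: 0.0001° × 111000 × cos 58.0754° = 0.0001 × 111000 × 0.5288 ≈ 5.86971 m.
Worst case both components are at the extreme and orthogonal: √(11.1² + 5.86971²) ≈ 12.5564 m.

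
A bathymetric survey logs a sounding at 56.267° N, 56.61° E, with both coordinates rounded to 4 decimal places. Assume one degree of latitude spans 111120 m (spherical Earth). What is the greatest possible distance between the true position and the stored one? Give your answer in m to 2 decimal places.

Rounding to 4 decimal places leaves each coordinate within ±5e-05° of the true value.
North–south component: 5e-05° × 111120 = 5.556 m.
Longitude error → 5e-05 × 111120 × cos 56.267° = 5e-05 × 111120 × 0.5553 ≈ 3.08538 m.
Combining orthogonally: (5.556² + 3.08538²)^½ ≈ 6.35521 m.

6.36 m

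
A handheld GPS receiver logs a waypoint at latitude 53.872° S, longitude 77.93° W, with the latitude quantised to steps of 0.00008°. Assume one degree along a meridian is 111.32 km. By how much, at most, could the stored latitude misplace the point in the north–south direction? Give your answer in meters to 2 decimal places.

4.45 meters

With a 0.00008° grid the true value lies within half a step, ±0.00008°/2 = ±4e-05°, of the stored one.
So the N–S error is at most 4e-05 × 111320 = 4.4528 m.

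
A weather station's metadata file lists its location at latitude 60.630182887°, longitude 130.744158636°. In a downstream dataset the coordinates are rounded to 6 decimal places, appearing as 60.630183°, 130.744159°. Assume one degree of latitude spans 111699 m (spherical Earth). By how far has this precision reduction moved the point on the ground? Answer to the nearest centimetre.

2 centimetres

Δlat = 60.630182887 − 60.630183 = -0.000000113°; Δlon = 130.744158636 − 130.744159 = -0.000000364°.
N–S: -0.000000113° × 111699 m/° = -0.012622 m.
East–west at this latitude: -0.000000364° × 111699 × cos 60.6302° ≈ -0.000000364 × 54782.2 = -0.0199407 m.
Distance: √(0.012622² + 0.0199407²) ≈ 0.0235997 m.
That is 0.0235997 m = 2.36 cm.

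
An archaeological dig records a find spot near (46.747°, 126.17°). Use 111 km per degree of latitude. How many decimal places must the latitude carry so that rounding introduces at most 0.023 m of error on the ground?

One degree of latitude covers 111000 m.
N decimal places → at most half a unit in the last place, 0.5 × 10⁻ᴺ° = 111000/2 × 10⁻ᴺ m.
Setting 55500 × 10⁻ᴺ ≤ 0.023 gives 10ᴺ ≥ 2.413e+06, i.e. N ≥ 6.38.
So 7 decimal places suffice (0.00555 m); 6 would allow up to 0.0555 m.

7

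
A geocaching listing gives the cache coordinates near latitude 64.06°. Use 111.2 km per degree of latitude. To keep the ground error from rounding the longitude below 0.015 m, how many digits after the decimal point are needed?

At 64.06° one degree of longitude covers 111200 × cos 64.06° ≈ 111200 × 0.4374 ≈ 48642.2 m.
N decimal places → at most half a unit in the last place, 0.5 × 10⁻ᴺ° = 48642.2/2 × 10⁻ᴺ m.
Need 0.5 × 48642.2 × 10⁻ᴺ ≤ 0.015 → 10⁻ᴺ ≤ 6.167e-07, so N ≥ 6.21.
At 6 places the error can reach 0.0243 m, but 7 places keeps it to 0.00243 m.

7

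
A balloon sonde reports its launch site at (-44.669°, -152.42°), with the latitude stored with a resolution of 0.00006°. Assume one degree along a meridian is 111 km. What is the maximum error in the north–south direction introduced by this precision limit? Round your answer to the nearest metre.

3 metres

With a 0.00006° grid the true value lies within half a step, ±0.00006°/2 = ±3e-05°, of the stored one.
So the N–S error is at most 3e-05 × 111000 = 3.33 m.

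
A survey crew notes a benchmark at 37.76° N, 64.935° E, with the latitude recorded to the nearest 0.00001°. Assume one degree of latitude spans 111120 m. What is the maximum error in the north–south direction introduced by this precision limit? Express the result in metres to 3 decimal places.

0.556 metres

Rounding to 5 decimal places leaves the latitude within ±5e-06° of the true value.
So the N–S error is at most 5e-06 × 111120 = 0.5556 m.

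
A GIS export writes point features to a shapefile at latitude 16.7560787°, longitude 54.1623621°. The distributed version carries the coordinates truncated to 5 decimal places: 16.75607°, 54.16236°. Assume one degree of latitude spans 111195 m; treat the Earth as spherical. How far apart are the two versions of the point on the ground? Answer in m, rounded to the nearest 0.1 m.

The latitude changed by +0.0000087° and the longitude by +0.0000021°.
N–S: 0.0000087° × 111195 m/° = 0.967396 m.
East–west at this latitude: 0.0000021° × 111195 × cos 16.7561° ≈ 0.0000021 × 106474 = 0.223595 m.
Hypotenuse of the two orthogonal shifts: √(0.967396² + 0.223595²) = 0.9929 m.

1.0 m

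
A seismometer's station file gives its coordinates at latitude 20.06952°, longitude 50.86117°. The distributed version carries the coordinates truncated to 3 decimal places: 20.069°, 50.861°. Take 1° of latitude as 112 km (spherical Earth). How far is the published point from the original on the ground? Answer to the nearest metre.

The latitude changed by +0.00052° and the longitude by +0.00017°.
North–south shift: 0.00052 × 112000 = 58.24 m.
East–west at this latitude: 0.00017° × 112000 × cos 20.069° ≈ 0.00017 × 105199 = 17.8839 m.
Distance: √(58.24² + 17.8839²) ≈ 60.924 m.

61 metres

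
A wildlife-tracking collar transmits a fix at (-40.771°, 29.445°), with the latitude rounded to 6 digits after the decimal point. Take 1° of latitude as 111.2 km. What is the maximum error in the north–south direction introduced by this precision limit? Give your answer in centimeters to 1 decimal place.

Rounding to 6 decimal places leaves the latitude within ±5e-07° of the true value.
North–south distance: 5e-07° × 111200 m/° = 0.0556 m.
That is 0.0556 m = 5.56 cm.

5.6 centimeters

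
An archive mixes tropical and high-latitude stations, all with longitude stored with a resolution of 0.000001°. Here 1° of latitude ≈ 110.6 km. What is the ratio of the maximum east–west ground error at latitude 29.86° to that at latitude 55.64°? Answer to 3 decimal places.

With a 0.000001° grid the true value lies within half a step, ±0.000001°/2 = ±5e-07°, of the stored one.
Error at 29.86° = 5e-07° × 110600 × cos 29.86° ≈ 0.0553 × 0.8672 = 0.047959 m.
At 55.64°: 5e-07° × 110600 × cos 55.64° = 5e-07 × 110600 × 0.5644 ≈ 0.031211 m.
The ratio reduces to cos 29.86° / cos 55.64° = 0.8672/0.5644 ≈ 1.5366.

1.537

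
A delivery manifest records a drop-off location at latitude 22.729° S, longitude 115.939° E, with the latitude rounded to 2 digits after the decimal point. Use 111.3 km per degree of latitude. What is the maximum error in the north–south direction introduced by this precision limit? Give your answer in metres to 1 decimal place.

Rounding to 2 decimal places leaves the latitude within ±0.005° of the true value.
Along the meridian that is 0.005° × 111300 m/° = 556.5 m.

556.5 metres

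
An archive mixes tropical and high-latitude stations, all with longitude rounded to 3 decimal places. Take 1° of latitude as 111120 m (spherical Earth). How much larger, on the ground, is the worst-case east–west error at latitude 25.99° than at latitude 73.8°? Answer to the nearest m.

34 m

Rounding to 3 decimal places leaves the longitude within ±0.0005° of the true value.
At 25.99°: 0.0005° × 111120 × cos 25.99° = 0.0005 × 111120 × 0.8989 ≈ 49.941 m.
Error at 73.8° = 0.0005° × 111120 × cos 73.8° ≈ 55.56 × 0.2790 = 15.501 m.
So the lower-latitude error exceeds the higher by 49.941 − 15.501 = 34.441 m.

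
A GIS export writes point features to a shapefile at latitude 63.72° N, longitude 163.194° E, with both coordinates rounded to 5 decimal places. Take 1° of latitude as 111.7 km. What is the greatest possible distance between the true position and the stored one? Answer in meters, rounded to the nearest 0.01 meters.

Rounding to 5 decimal places leaves each coordinate within ±5e-06° of the true value.
North–south component: 5e-06° × 111700 = 0.5585 m.
Longitude error → 5e-06 × 111700 × cos 63.72° = 5e-06 × 111700 × 0.4428 ≈ 0.24728 m.
The two errors are perpendicular, so the maximum displacement is √(0.5585² + 0.24728²) ≈ 0.610794 m.

0.61 meters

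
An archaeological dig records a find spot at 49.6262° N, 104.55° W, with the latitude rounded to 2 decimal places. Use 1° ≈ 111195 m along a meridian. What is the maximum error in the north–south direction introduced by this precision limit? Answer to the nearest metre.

Rounding to 2 decimal places leaves the latitude within ±0.005° of the true value.
Along the meridian that is 0.005° × 111195 m/° = 555.975 m.

556 metres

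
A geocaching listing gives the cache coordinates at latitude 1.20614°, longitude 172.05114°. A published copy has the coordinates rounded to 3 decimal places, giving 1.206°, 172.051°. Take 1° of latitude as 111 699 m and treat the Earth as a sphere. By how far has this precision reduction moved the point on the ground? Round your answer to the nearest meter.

22 meters

Δlat = 1.20614 − 1.206 = +0.00014°; Δlon = 172.05114 − 172.051 = +0.00014°.
North–south shift: 0.00014 × 111699 = 15.6379 m.
E–W at 1.206°: 0.00014° × 111699 × cos 1.206° = 0.00014 × 111699 × 0.9998 ≈ 15.6344 m.
Distance: √(15.6379² + 15.6344²) ≈ 22.1128 m.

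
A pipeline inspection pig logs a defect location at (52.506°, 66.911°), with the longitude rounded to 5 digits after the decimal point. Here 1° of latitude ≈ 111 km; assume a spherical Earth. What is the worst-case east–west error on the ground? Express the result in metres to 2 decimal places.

0.34 metres

Rounding to 5 decimal places leaves the longitude within ±5e-06° of the true value.
Parallels shrink by cos φ, so at 52.506° a degree of longitude is 111000 × 0.6087 ≈ 67563.3 m.
So at most 5e-06° × 67563.3 ≈ 0.337816 m east–west.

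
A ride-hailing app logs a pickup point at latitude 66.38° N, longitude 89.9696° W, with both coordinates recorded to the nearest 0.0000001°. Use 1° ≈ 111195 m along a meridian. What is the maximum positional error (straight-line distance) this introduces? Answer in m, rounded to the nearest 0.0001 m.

Rounding to 7 decimal places leaves each coordinate within ±5e-08° of the true value.
North–south component: 5e-08° × 111195 = 0.00555975 m.
East–west component at 66.38°: 5e-08° × 111195 × cos 66.38° ≈ 5e-08 × 44552.4 ≈ 0.00222762 m.
Worst case both components are at the extreme and orthogonal: √(0.00555975² + 0.00222762²) ≈ 0.00598942 m.

0.0060 m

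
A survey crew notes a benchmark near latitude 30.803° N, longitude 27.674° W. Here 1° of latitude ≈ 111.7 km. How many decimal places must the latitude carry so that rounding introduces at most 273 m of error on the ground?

One degree of latitude covers 111700 m.
Rounding to N decimal places gives at most 0.5 × 10⁻ᴺ degrees of error, i.e. 0.5 × 10⁻ᴺ × 111700 m.
Setting 55850 × 10⁻ᴺ ≤ 273 gives 10ᴺ ≥ 204.6, i.e. N ≥ 2.31.
N = 2 would give 558 m (too coarse); N = 3 gives 55.9 m ≤ 273 m.

3 decimal places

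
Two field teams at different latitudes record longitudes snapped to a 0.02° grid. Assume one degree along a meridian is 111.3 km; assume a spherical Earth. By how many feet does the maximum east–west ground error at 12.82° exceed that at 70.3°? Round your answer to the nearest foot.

2330 feet

With a 0.02° grid the true value lies within half a step, ±0.02°/2 = ±0.01°, of the stored one.
Error at 12.82° = 0.01° × 111300 × cos 12.82° ≈ 1113 × 0.9751 = 1085.3 m.
At 70.3°: 0.01° × 111300 × cos 70.3° = 0.01 × 111300 × 0.3371 ≈ 375.19 m.
So the lower-latitude error exceeds the higher by 1085.3 − 375.19 = 710.07 m.
Converting: 710.068 m × 3.2808 ft/m ≈ 2329.6 ft.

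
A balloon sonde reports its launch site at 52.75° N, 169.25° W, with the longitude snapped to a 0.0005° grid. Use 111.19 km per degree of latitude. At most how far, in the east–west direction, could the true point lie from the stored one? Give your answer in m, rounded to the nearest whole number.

With a 0.0005° grid the true value lies within half a step, ±0.0005°/2 = ±0.00025°, of the stored one.
At latitude 52.75° a degree of longitude spans 111190 m × cos 52.75° = 111190 × 0.6053 ≈ 67302.6 m.
East–west error: 0.00025° × 67302.6 m/° ≈ 16.8257 m.

17 m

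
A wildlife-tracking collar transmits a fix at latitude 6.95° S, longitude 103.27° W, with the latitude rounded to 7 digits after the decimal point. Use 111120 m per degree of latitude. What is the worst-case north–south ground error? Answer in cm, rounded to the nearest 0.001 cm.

0.556 cm

Rounding to 7 decimal places leaves the latitude within ±5e-08° of the true value.
Along the meridian that is 5e-08° × 111120 m/° = 0.005556 m.
That is 0.005556 m = 0.5556 cm.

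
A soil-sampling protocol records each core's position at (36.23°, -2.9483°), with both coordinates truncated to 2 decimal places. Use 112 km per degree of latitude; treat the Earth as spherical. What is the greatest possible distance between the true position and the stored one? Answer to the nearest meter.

1439 meters

Truncating at 2 decimal places can drop up to a full unit in the last place, so each coordinate may be off by as much as 0.01°.
N–S: 0.01° × 112000 m/° = 1120 m.
E–W at 36.23°: 0.01° × 112000 × cos 36.23° = 0.01 × 112000 × 0.8067 ≈ 903.449 m.
Worst case both components are at the extreme and orthogonal: √(1120² + 903.449²) ≈ 1438.96 m.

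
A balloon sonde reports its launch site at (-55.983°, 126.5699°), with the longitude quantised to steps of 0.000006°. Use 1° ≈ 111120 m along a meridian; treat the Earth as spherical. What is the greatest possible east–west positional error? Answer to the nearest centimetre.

19 centimetres

With a 0.000006° grid the true value lies within half a step, ±0.000006°/2 = ±3e-06°, of the stored one.
One degree of longitude at 55.983° is 111120 × cos 55.983° ≈ 111120 × 0.5594 = 62164.8 m.
Maximum E–W displacement: 3e-06 × 62164.8 = 0.186495 m.
That is 0.186495 m = 18.649 cm.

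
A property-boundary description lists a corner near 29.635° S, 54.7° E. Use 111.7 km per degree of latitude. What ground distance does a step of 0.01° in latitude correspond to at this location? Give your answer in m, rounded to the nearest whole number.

1117 m

Along a meridian 0.01° is 0.01 × 111700 = 1117 m.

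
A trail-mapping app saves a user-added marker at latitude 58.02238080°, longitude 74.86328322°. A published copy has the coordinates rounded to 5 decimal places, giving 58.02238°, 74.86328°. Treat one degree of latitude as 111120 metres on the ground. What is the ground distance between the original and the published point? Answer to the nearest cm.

21 cm

The latitude changed by +0.00000080° and the longitude by +0.00000322°.
North–south shift: 0.00000080 × 111120 = 0.088896 m.
East–west at this latitude: 0.00000322° × 111120 × cos 58.0224° ≈ 0.00000322 × 58847.8 = 0.18949 m.
Combined displacement = (0.088896² + 0.18949²)^½ ≈ 0.209306 m.
That is 0.209306 m = 20.931 cm.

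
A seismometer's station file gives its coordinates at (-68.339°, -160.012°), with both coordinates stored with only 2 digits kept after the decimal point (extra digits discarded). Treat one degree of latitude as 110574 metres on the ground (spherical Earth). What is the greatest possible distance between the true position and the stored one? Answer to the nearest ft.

Truncating at 2 decimal places can drop up to a full unit in the last place, so each coordinate may be off by as much as 0.01°.
Latitude error → 0.01 × 110574 = 1105.74 m along the meridian.
East–west component at 68.339°: 0.01° × 110574 × cos 68.339° ≈ 0.01 × 40814.4 ≈ 408.144 m.
Combining orthogonally: (1105.74² + 408.144²)^½ ≈ 1178.66 m.
Converting: 1178.66 m × 3.2808 ft/m ≈ 3867 ft.

3867 ft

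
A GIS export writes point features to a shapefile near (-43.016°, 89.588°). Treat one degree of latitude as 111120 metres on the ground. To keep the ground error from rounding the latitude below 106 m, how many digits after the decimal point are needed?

3 decimal places

One degree of latitude covers 111120 m.
N decimal places → at most half a unit in the last place, 0.5 × 10⁻ᴺ° = 111120/2 × 10⁻ᴺ m.
Need 0.5 × 111120 × 10⁻ᴺ ≤ 106 → 10⁻ᴺ ≤ 1.908e-03, so N ≥ 2.72.
At 2 places the error can reach 556 m, but 3 places keeps it to 55.6 m.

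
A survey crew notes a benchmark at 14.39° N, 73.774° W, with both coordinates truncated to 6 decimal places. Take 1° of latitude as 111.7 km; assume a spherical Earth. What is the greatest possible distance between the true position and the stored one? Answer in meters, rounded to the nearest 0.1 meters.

0.2 meters

Truncating at 6 decimal places can drop up to a full unit in the last place, so each coordinate may be off by as much as 1e-06°.
Latitude error → 1e-06 × 111700 = 0.1117 m along the meridian.
East–west component at 14.39°: 1e-06° × 111700 × cos 14.39° ≈ 1e-06 × 108196 ≈ 0.108196 m.
Combining orthogonally: (0.1117² + 0.108196²)^½ ≈ 0.155509 m.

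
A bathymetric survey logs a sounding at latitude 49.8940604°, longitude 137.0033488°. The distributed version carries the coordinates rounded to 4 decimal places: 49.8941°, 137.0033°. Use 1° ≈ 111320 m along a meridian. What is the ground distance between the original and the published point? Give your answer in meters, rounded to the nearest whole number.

Δlat = 49.8940604 − 49.8941 = -0.0000396°; Δlon = 137.0033488 − 137.0033 = +0.0000488°.
North–south shift: -0.0000396 × 111320 = -4.40827 m.
E–W at 49.8941°: 0.0000488° × 111320 × cos 49.8941° = 0.0000488 × 111320 × 0.6442 ≈ 3.49958 m.
Distance: √(4.40827² + 3.49958²) ≈ 5.62849 m.

6 meters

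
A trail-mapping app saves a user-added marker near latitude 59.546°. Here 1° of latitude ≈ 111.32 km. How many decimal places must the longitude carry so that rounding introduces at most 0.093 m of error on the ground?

At 59.546° one degree of longitude covers 111320 × cos 59.546° ≈ 111320 × 0.5068 ≈ 56422.1 m.
With N decimal places the half-ulp bound is 0.5·10⁻ᴺ°, or 0.5·10⁻ᴺ × 56422.1 m on the ground.
Setting 28211.1 × 10⁻ᴺ ≤ 0.093 gives 10ᴺ ≥ 3.033e+05, i.e. N ≥ 5.48.
At 5 places the error can reach 0.282 m, but 6 places keeps it to 0.0282 m.

6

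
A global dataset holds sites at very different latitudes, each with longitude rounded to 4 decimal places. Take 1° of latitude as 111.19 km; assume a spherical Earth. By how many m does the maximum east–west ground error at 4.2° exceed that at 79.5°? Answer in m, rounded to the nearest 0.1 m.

4.5 m

Rounding to 4 decimal places leaves the longitude within ±5e-05° of the true value.
At 4.2°: 5e-05° × 111190 × cos 4.2° = 5e-05 × 111190 × 0.9973 ≈ 5.5446 m.
At 79.5°: 5e-05° × 111190 × cos 79.5° = 5e-05 × 111190 × 0.1822 ≈ 1.0131 m.
Difference: 5.5446 − 1.0131 = 4.5314 m.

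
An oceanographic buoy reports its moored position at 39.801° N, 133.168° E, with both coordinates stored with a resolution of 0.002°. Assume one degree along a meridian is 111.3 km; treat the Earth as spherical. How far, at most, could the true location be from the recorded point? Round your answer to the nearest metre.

140 metres

With a 0.002° grid the true value lies within half a step, ±0.002°/2 = ±0.001°, of the stored one.
Latitude error → 0.001 × 111300 = 111.3 m along the meridian.
E–W at 39.801°: 0.001° × 111300 × cos 39.801° = 0.001 × 111300 × 0.7683 ≈ 85.5087 m.
Combining orthogonally: (111.3² + 85.5087²)^½ ≈ 140.355 m.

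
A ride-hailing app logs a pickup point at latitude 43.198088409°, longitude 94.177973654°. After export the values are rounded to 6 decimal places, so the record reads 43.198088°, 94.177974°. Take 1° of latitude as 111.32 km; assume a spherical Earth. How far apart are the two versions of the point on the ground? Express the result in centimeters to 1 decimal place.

5.3 centimeters

Δlat = 43.198088409 − 43.198088 = +0.000000409°; Δlon = 94.177973654 − 94.177974 = -0.000000346°.
North–south shift: 0.000000409 × 111320 = 0.0455299 m.
East–west at this latitude: -0.000000346° × 111320 × cos 43.1981° ≈ -0.000000346 × 81151.3 = -0.0280784 m.
Combined displacement = (0.0455299² + 0.0280784²)^½ ≈ 0.0534917 m.
That is 0.0534917 m = 5.3492 cm.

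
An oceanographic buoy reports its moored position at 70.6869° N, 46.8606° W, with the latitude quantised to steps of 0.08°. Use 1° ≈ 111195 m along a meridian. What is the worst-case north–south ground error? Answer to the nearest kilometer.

4 kilometers

With a 0.08° grid the true value lies within half a step, ±0.08°/2 = ±0.04°, of the stored one.
So the N–S error is at most 0.04 × 111195 = 4447.8 m.
That is 4447.8 m = 4.4478 km.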